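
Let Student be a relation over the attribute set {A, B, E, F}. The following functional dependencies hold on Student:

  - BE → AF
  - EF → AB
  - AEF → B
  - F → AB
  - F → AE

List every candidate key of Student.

{F}⁺: F→AB adds A, B; F→AE adds E → {A, B, E, F}.
{B, E}⁺: BE→AF adds A, F → {A, B, E, F}. Minimal: {E}⁺ = {E}; {B}⁺ = {B} — none reach the full schema.
Any other superkey contains one of these as a subset, so there are no further candidate keys.

{F}, {B, E}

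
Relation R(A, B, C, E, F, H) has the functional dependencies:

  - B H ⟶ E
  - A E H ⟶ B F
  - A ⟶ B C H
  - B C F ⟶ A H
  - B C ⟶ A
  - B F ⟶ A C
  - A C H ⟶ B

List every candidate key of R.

{A}⁺: A→BCH adds B, C, H; BH→E adds E; AEH→BF adds F → {A, B, C, E, F, H}.
{B, C}⁺: BC→A adds A; A→BCH adds H; BH→E adds E; AEH→BF adds F → {A, B, C, E, F, H}. Minimal: {C}⁺ = {C}; {B}⁺ = {B} — none reach the full schema.
{B, F}⁺: BF→AC adds A, C; A→BCH adds H; BH→E adds E → {A, B, C, E, F, H}. Minimal: {F}⁺ = {F}; {B}⁺ = {B} — none reach the full schema.

(A), (B, C), (B, F)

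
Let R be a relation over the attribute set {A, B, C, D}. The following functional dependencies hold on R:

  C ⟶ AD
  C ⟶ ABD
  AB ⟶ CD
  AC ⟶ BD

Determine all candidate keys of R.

{C}⁺: C→AD adds A, D; C→ABD adds B → {A, B, C, D}.
{A, B}⁺: AB→CD adds C, D → {A, B, C, D}.
Any other superkey contains one of these as a subset, so there are no further candidate keys.

(C), (A, B)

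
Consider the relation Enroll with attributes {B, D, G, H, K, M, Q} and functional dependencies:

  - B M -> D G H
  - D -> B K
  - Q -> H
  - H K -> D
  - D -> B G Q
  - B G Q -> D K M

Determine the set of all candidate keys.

{D}, {B, M}, {H, K}, {K, Q}, {B, G, Q}

{D}⁺: D→BK adds B, K; D→BGQ adds G, Q; BGQ→DKM adds M; BM→DGH adds H → {B, D, G, H, K, M, Q}.
{B, M}⁺: BM→DGH adds D, G, H; D→BK adds K; D→BGQ adds Q → {B, D, G, H, K, M, Q}. Minimal: {M}⁺ = {M}; {B}⁺ = {B} — none reach the full schema.
{H, K}⁺: HK→D adds D; D→BGQ adds B, G, Q; BGQ→DKM adds M → {B, D, G, H, K, M, Q}. Minimal: {K}⁺ = {K}; {H}⁺ = {H} — none reach the full schema.
{K, Q}⁺: Q→H adds H; HK→D adds D; D→BGQ adds B, G; BGQ→DKM adds M → {B, D, G, H, K, M, Q}. Minimal: {Q}⁺ = {H, Q}; {K}⁺ = {K} — none reach the full schema.
{B, G, Q}⁺: Q→H adds H; BGQ→DKM adds D, K, M → {B, D, G, H, K, M, Q}. Minimal: {G, Q}⁺ = {G, H, Q}; {B, Q}⁺ = {B, H, Q}; {B, G}⁺ = {B, G} — none reach the full schema.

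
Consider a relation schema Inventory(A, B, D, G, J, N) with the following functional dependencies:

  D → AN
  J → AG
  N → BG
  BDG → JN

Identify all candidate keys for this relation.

{D}

{D}⁺: D→AN adds A, N; N→BG adds B, G; BDG→JN adds J → {A, B, D, G, J, N}.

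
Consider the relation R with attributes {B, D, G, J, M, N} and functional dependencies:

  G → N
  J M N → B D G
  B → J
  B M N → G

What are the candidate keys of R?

{B, G, M}; {B, M, N}; {G, J, M}; {J, M, N}

Attribute M never appears on the right-hand side of any dependency, so M must belong to every candidate key.
{M}⁺ = {M}, which is not all of the schema, so we must add further attributes.
{B, G, M}⁺: G→N adds N; B→J adds J; JMN→BDG adds D → {B, D, G, J, M, N}.
{B, M, N}⁺: B→J adds J; BMN→G adds G; JMN→BDG adds D → {B, D, G, J, M, N}.
{G, J, M}⁺: G→N adds N; JMN→BDG adds B, D → {B, D, G, J, M, N}.
{J, M, N}⁺: JMN→BDG adds B, D, G → {B, D, G, J, M, N}.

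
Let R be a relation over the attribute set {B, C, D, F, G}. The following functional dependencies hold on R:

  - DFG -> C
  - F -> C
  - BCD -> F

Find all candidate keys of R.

Attributes B, D, G never appear on any right-hand side, so every candidate key must contain {B, D, G}.
{B, D, G}⁺ = {B, D, G}, which is not all of the schema, so we must add further attributes.
{B, C, D, G}⁺: BCD→F adds F → {B, C, D, F, G}. Minimal: {C, D, G}⁺ = {C, D, G}; {B, D, G}⁺ = {B, D, G}; {B, C, G}⁺ = {B, C, G}; … — none reach the full schema.
{B, D, F, G}⁺: DFG→C adds C → {B, C, D, F, G}. Minimal: {D, F, G}⁺ = {C, D, F, G}; {B, F, G}⁺ = {B, C, F, G}; {B, D, G}⁺ = {B, D, G}; … — none reach the full schema.

{B, C, D, G}; {B, D, F, G}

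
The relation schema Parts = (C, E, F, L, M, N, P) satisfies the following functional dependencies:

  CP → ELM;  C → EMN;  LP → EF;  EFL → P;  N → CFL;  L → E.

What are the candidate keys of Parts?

C, N

{C}⁺: C→EMN adds E, M, N; N→CFL adds F, L; EFL→P adds P → {C, E, F, L, M, N, P}.
{N}⁺: N→CFL adds C, F, L; L→E adds E; C→EMN adds M; EFL→P adds P → {C, E, F, L, M, N, P}.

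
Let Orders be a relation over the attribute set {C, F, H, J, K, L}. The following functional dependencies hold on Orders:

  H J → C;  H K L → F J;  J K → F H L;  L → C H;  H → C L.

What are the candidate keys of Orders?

{H, K}⁺: H→CL adds C, L; HKL→FJ adds F, J → {C, F, H, J, K, L}. Minimal: {K}⁺ = {K}; {H}⁺ = {C, H, L} — none reach the full schema.
{J, K}⁺: JK→FHL adds F, H, L; L→CH adds C → {C, F, H, J, K, L}. Minimal: {K}⁺ = {K}; {J}⁺ = {J} — none reach the full schema.
{K, L}⁺: L→CH adds C, H; HKL→FJ adds F, J → {C, F, H, J, K, L}. Minimal: {L}⁺ = {C, H, L}; {K}⁺ = {K} — none reach the full schema.

HK, JK, KL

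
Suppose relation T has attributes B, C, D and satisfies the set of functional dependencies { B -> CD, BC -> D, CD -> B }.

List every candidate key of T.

{B}; {C, D}

{B}⁺: B→CD adds C, D → {B, C, D}.
{C, D}⁺: CD→B adds B → {B, C, D}. Minimal: {D}⁺ = {D}; {C}⁺ = {C} — none reach the full schema.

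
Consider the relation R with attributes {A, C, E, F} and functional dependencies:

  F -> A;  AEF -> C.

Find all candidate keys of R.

EF

{E, F}⁺: F→A adds A; AEF→C adds C → {A, C, E, F}.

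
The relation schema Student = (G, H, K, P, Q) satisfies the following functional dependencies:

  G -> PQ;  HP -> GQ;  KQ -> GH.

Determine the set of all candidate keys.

Attribute K never appears on the right-hand side of any dependency, so K must belong to every candidate key.
{K}⁺ = {K}, which is not all of the schema, so we must add further attributes.
{G, K}⁺: G→PQ adds P, Q; KQ→GH adds H → {G, H, K, P, Q}. Minimal: {K}⁺ = {K}; {G}⁺ = {G, P, Q} — none reach the full schema.
{K, Q}⁺: KQ→GH adds G, H; G→PQ adds P → {G, H, K, P, Q}. Minimal: {Q}⁺ = {Q}; {K}⁺ = {K} — none reach the full schema.
{H, K, P}⁺: HP→GQ adds G, Q → {G, H, K, P, Q}. Minimal: {K, P}⁺ = {K, P}; {H, P}⁺ = {G, H, P, Q}; {H, K}⁺ = {H, K} — none reach the full schema.
Any other superkey contains one of these as a subset, so there are no further candidate keys.

GK, KQ, HKP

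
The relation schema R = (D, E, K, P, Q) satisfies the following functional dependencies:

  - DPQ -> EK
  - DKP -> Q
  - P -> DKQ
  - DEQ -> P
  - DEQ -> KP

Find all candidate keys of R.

{P}⁺: P→DKQ adds D, K, Q; DPQ→EK adds E → {D, E, K, P, Q}.
{D, E, Q}⁺: DEQ→P adds P; DEQ→KP adds K → {D, E, K, P, Q}. Minimal: {E, Q}⁺ = {E, Q}; {D, Q}⁺ = {D, Q}; {D, E}⁺ = {D, E} — none reach the full schema.
Any other superkey contains one of these as a subset, so there are no further candidate keys.

P, DEQ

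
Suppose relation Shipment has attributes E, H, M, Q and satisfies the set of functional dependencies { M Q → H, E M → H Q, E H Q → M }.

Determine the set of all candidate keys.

{E, M}; {E, H, Q}

Attribute E never appears on the right-hand side of any dependency, so E must belong to every candidate key.
{E}⁺ = {E}, which is not all of the schema, so we must add further attributes.
{E, M}⁺: EM→HQ adds H, Q → {E, H, M, Q}.
{E, H, Q}⁺: EHQ→M adds M → {E, H, M, Q}.
Any other superkey contains one of these as a subset, so there are no further candidate keys.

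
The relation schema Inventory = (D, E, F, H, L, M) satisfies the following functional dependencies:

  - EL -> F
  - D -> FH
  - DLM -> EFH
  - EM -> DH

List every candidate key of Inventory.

Attributes L, M never appear on any right-hand side, so every candidate key must contain {L, M}.
{L, M}⁺ = {L, M}, which is not all of the schema, so we must add further attributes.
{D, L, M}⁺: D→FH adds F, H; DLM→EFH adds E → {D, E, F, H, L, M}.
{E, L, M}⁺: EL→F adds F; EM→DH adds D, H → {D, E, F, H, L, M}.

(D, L, M), (E, L, M)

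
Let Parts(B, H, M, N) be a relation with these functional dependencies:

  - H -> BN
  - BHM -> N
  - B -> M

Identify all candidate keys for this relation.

(H)

Attribute H never appears on the right-hand side of any dependency, so H must belong to every candidate key.
{H}⁺ = {B, H, M, N}, which is all of the schema, so {H} is the only candidate key.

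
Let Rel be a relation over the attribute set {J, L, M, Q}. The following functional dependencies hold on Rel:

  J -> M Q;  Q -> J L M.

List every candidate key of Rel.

{J}⁺: J→MQ adds M, Q; Q→JLM adds L → {J, L, M, Q}.
{Q}⁺: Q→JLM adds J, L, M → {J, L, M, Q}.

{J}, {Q}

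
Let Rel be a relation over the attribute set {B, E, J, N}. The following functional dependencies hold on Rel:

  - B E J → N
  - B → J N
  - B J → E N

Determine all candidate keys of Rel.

Attribute B never appears on the right-hand side of any dependency, so B must belong to every candidate key.
{B}⁺ = {B, E, J, N}, which is all of the schema, so {B} is the only candidate key.

{B}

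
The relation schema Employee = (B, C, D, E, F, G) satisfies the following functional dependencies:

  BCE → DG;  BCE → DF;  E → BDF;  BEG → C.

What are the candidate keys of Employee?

{C, E}⁺: E→BDF adds B, D, F; BCE→DG adds G → {B, C, D, E, F, G}. Minimal: {E}⁺ = {B, D, E, F}; {C}⁺ = {C} — none reach the full schema.
{E, G}⁺: E→BDF adds B, D, F; BEG→C adds C → {B, C, D, E, F, G}. Minimal: {G}⁺ = {G}; {E}⁺ = {B, D, E, F} — none reach the full schema.

CE; EG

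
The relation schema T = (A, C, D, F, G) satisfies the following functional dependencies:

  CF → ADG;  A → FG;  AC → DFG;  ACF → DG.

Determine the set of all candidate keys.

Attribute C never appears on the right-hand side of any dependency, so C must belong to every candidate key.
{C}⁺ = {C}, which is not all of the schema, so we must add further attributes.
{A, C}⁺: A→FG adds F, G; AC→DFG adds D → {A, C, D, F, G}. Minimal: {C}⁺ = {C}; {A}⁺ = {A, F, G} — none reach the full schema.
{C, F}⁺: CF→ADG adds A, D, G → {A, C, D, F, G}. Minimal: {F}⁺ = {F}; {C}⁺ = {C} — none reach the full schema.

{A, C}, {C, F}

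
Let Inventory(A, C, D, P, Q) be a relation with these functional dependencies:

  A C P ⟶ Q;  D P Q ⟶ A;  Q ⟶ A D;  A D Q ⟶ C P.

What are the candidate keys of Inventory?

{Q}⁺: Q→AD adds A, D; ADQ→CP adds C, P → {A, C, D, P, Q}.
{A, C, P}⁺: ACP→Q adds Q; Q→AD adds D → {A, C, D, P, Q}. Minimal: {C, P}⁺ = {C, P}; {A, P}⁺ = {A, P}; {A, C}⁺ = {A, C} — none reach the full schema.

(Q); (A, C, P)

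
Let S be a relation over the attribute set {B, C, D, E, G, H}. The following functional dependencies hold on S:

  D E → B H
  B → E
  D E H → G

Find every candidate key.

{B, C, D}, {C, D, E}

Attributes C, D never appear on any right-hand side, so every candidate key must contain {C, D}.
{C, D}⁺ = {C, D}, which is not all of the schema, so we must add further attributes.
{B, C, D}⁺: B→E adds E; DE→BH adds H; DEH→G adds G → {B, C, D, E, G, H}. Minimal: {C, D}⁺ = {C, D}; {B, D}⁺ = {B, D, E, G, H}; {B, C}⁺ = {B, C, E} — none reach the full schema.
{C, D, E}⁺: DE→BH adds B, H; DEH→G adds G → {B, C, D, E, G, H}. Minimal: {D, E}⁺ = {B, D, E, G, H}; {C, E}⁺ = {C, E}; {C, D}⁺ = {C, D} — none reach the full schema.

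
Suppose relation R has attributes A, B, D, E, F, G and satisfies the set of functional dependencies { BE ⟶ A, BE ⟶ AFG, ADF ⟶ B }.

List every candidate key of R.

Attributes D, E never appear on any right-hand side, so every candidate key must contain {D, E}.
{D, E}⁺ = {D, E}, which is not all of the schema, so we must add further attributes.
{B, D, E}⁺: BE→A adds A; BE→AFG adds F, G → {A, B, D, E, F, G}. Minimal: {D, E}⁺ = {D, E}; {B, E}⁺ = {A, B, E, F, G}; {B, D}⁺ = {B, D} — none reach the full schema.
{A, D, E, F}⁺: ADF→B adds B; BE→AFG adds G → {A, B, D, E, F, G}. Minimal: {D, E, F}⁺ = {D, E, F}; {A, E, F}⁺ = {A, E, F}; {A, D, F}⁺ = {A, B, D, F}; … — none reach the full schema.
Any other superkey contains one of these as a subset, so there are no further candidate keys.

{B, D, E}, {A, D, E, F}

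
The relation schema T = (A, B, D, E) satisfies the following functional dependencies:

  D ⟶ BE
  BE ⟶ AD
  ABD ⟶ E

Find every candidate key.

{D}⁺: D→BE adds B, E; BE→AD adds A → {A, B, D, E}.
{B, E}⁺: BE→AD adds A, D → {A, B, D, E}.

(D); (B, E)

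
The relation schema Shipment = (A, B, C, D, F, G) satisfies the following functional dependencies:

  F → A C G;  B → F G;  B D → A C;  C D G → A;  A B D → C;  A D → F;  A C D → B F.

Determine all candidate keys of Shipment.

{A, D}, {B, D}, {D, F}, {C, D, G}

Attribute D never appears on the right-hand side of any dependency, so D must belong to every candidate key.
{D}⁺ = {D}, which is not all of the schema, so we must add further attributes.
{A, D}⁺: AD→F adds F; F→ACG adds C, G; ACD→BF adds B → {A, B, C, D, F, G}.
{B, D}⁺: B→FG adds F, G; BD→AC adds A, C → {A, B, C, D, F, G}.
{D, F}⁺: F→ACG adds A, C, G; ACD→BF adds B → {A, B, C, D, F, G}.
{C, D, G}⁺: CDG→A adds A; AD→F adds F; ACD→BF adds B → {A, B, C, D, F, G}.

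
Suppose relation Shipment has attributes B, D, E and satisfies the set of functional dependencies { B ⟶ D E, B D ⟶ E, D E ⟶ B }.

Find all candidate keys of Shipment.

{B}⁺: B→DE adds D, E → {B, D, E}.
{D, E}⁺: DE→B adds B → {B, D, E}. Minimal: {E}⁺ = {E}; {D}⁺ = {D} — none reach the full schema.
Any other superkey contains one of these as a subset, so there are no further candidate keys.

{B}; {D, E}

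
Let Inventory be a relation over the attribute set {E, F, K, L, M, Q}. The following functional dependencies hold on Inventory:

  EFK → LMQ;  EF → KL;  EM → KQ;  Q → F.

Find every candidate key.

{E, F}, {E, M}, {E, Q}

Attribute E never appears on the right-hand side of any dependency, so E must belong to every candidate key.
{E}⁺ = {E}, which is not all of the schema, so we must add further attributes.
{E, F}⁺: EF→KL adds K, L; EFK→LMQ adds M, Q → {E, F, K, L, M, Q}. Minimal: {F}⁺ = {F}; {E}⁺ = {E} — none reach the full schema.
{E, M}⁺: EM→KQ adds K, Q; Q→F adds F; EFK→LMQ adds L → {E, F, K, L, M, Q}. Minimal: {M}⁺ = {M}; {E}⁺ = {E} — none reach the full schema.
{E, Q}⁺: Q→F adds F; EF→KL adds K, L; EFK→LMQ adds M → {E, F, K, L, M, Q}. Minimal: {Q}⁺ = {F, Q}; {E}⁺ = {E} — none reach the full schema.
Any other superkey contains one of these as a subset, so there are no further candidate keys.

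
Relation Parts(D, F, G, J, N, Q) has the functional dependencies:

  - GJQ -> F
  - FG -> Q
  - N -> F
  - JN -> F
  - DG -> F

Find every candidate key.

Attributes D, G, J, N never appear on any right-hand side, so every candidate key must contain {D, G, J, N}.
{D, G, J, N}⁺ = {D, F, G, J, N, Q}, which is all of the schema, so {D, G, J, N} is the only candidate key.

(D, G, J, N)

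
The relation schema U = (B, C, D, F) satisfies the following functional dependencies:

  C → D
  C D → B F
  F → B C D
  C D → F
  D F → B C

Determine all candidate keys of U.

C, F

{C}⁺: C→D adds D; CD→BF adds B, F → {B, C, D, F}.
{F}⁺: F→BCD adds B, C, D → {B, C, D, F}.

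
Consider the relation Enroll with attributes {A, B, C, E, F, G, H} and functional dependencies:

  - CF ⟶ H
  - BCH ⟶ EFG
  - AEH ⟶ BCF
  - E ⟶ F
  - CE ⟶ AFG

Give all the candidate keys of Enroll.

CE, AEH, BCF, BCH

{C, E}⁺: E→F adds F; CE→AFG adds A, G; CF→H adds H; AEH→BCF adds B → {A, B, C, E, F, G, H}.
{A, E, H}⁺: AEH→BCF adds B, C, F; CE→AFG adds G → {A, B, C, E, F, G, H}.
{B, C, F}⁺: CF→H adds H; BCH→EFG adds E, G; CE→AFG adds A → {A, B, C, E, F, G, H}.
{B, C, H}⁺: BCH→EFG adds E, F, G; CE→AFG adds A → {A, B, C, E, F, G, H}.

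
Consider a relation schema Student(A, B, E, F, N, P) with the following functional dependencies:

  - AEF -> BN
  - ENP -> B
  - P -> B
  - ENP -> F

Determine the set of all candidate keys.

Attributes A, E, P never appear on any right-hand side, so every candidate key must contain {A, E, P}.
{A, E, P}⁺ = {A, B, E, P}, which is not all of the schema, so we must add further attributes.
{A, E, F, P}⁺: AEF→BN adds B, N → {A, B, E, F, N, P}. Minimal: {E, F, P}⁺ = {B, E, F, P}; {A, F, P}⁺ = {A, B, F, P}; {A, E, P}⁺ = {A, B, E, P}; … — none reach the full schema.
{A, E, N, P}⁺: ENP→B adds B; ENP→F adds F → {A, B, E, F, N, P}. Minimal: {E, N, P}⁺ = {B, E, F, N, P}; {A, N, P}⁺ = {A, B, N, P}; {A, E, P}⁺ = {A, B, E, P}; … — none reach the full schema.
Any other superkey contains one of these as a subset, so there are no further candidate keys.

(A, E, F, P), (A, E, N, P)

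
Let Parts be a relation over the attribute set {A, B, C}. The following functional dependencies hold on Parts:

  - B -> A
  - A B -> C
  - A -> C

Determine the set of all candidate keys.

Attribute B never appears on the right-hand side of any dependency, so B must belong to every candidate key.
{B}⁺ = {A, B, C}, which is all of the schema, so {B} is the only candidate key.

{B}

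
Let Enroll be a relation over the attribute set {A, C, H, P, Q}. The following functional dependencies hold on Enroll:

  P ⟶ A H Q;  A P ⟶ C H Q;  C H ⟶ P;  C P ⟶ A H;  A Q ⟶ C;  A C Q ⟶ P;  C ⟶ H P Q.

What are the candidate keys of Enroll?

{C}⁺: C→HPQ adds H, P, Q; P→AHQ adds A → {A, C, H, P, Q}.
{P}⁺: P→AHQ adds A, H, Q; AP→CHQ adds C → {A, C, H, P, Q}.
{A, Q}⁺: AQ→C adds C; ACQ→P adds P; C→HPQ adds H → {A, C, H, P, Q}. Minimal: {Q}⁺ = {Q}; {A}⁺ = {A} — none reach the full schema.

{C}; {P}; {A, Q}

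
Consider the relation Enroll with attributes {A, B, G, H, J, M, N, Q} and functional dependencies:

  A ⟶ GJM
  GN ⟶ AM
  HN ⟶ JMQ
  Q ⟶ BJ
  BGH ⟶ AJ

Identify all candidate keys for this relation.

Attributes H, N never appear on any right-hand side, so every candidate key must contain {H, N}.
{H, N}⁺ = {B, H, J, M, N, Q}, which is not all of the schema, so we must add further attributes.
{A, H, N}⁺: A→GJM adds G, J, M; HN→JMQ adds Q; Q→BJ adds B → {A, B, G, H, J, M, N, Q}. Minimal: {H, N}⁺ = {B, H, J, M, N, Q}; {A, N}⁺ = {A, G, J, M, N}; {A, H}⁺ = {A, G, H, J, M} — none reach the full schema.
{G, H, N}⁺: GN→AM adds A, M; HN→JMQ adds J, Q; Q→BJ adds B → {A, B, G, H, J, M, N, Q}. Minimal: {H, N}⁺ = {B, H, J, M, N, Q}; {G, N}⁺ = {A, G, J, M, N}; {G, H}⁺ = {G, H} — none reach the full schema.
Any other superkey contains one of these as a subset, so there are no further candidate keys.

{A, H, N}; {G, H, N}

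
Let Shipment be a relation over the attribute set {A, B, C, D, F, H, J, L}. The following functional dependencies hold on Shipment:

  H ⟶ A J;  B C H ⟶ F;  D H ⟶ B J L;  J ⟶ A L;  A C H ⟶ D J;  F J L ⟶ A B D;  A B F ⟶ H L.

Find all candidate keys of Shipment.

Attribute C never appears on the right-hand side of any dependency, so C must belong to every candidate key.
{C}⁺ = {C}, which is not all of the schema, so we must add further attributes.
{C, H}⁺: H→AJ adds A, J; J→AL adds L; ACH→DJ adds D; DH→BJL adds B; BCH→F adds F → {A, B, C, D, F, H, J, L}. Minimal: {H}⁺ = {A, H, J, L}; {C}⁺ = {C} — none reach the full schema.
{C, F, J}⁺: J→AL adds A, L; FJL→ABD adds B, D; ABF→HL adds H → {A, B, C, D, F, H, J, L}. Minimal: {F, J}⁺ = {A, B, D, F, H, J, L}; {C, J}⁺ = {A, C, J, L}; {C, F}⁺ = {C, F} — none reach the full schema.
{A, B, C, F}⁺: ABF→HL adds H, L; H→AJ adds J; ACH→DJ adds D → {A, B, C, D, F, H, J, L}. Minimal: {B, C, F}⁺ = {B, C, F}; {A, C, F}⁺ = {A, C, F}; {A, B, F}⁺ = {A, B, D, F, H, J, L}; … — none reach the full schema.
Any other superkey contains one of these as a subset, so there are no further candidate keys.

CH, CFJ, ABCF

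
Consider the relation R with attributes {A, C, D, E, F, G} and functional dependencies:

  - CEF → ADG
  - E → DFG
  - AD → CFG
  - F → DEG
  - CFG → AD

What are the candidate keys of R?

{A, D}, {A, E}, {A, F}, {C, E}, {C, F}

{A, D}⁺: AD→CFG adds C, F, G; F→DEG adds E → {A, C, D, E, F, G}. Minimal: {D}⁺ = {D}; {A}⁺ = {A} — none reach the full schema.
{A, E}⁺: E→DFG adds D, F, G; AD→CFG adds C → {A, C, D, E, F, G}. Minimal: {E}⁺ = {D, E, F, G}; {A}⁺ = {A} — none reach the full schema.
{A, F}⁺: F→DEG adds D, E, G; AD→CFG adds C → {A, C, D, E, F, G}. Minimal: {F}⁺ = {D, E, F, G}; {A}⁺ = {A} — none reach the full schema.
{C, E}⁺: E→DFG adds D, F, G; CFG→AD adds A → {A, C, D, E, F, G}. Minimal: {E}⁺ = {D, E, F, G}; {C}⁺ = {C} — none reach the full schema.
{C, F}⁺: F→DEG adds D, E, G; CFG→AD adds A → {A, C, D, E, F, G}. Minimal: {F}⁺ = {D, E, F, G}; {C}⁺ = {C} — none reach the full schema.
Any other superkey contains one of these as a subset, so there are no further candidate keys.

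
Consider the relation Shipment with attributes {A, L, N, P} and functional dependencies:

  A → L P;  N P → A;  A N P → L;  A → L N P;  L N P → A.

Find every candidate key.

{A}⁺: A→LP adds L, P; A→LNP adds N → {A, L, N, P}.
{N, P}⁺: NP→A adds A; ANP→L adds L → {A, L, N, P}.
Any other superkey contains one of these as a subset, so there are no further candidate keys.

{A}, {N, P}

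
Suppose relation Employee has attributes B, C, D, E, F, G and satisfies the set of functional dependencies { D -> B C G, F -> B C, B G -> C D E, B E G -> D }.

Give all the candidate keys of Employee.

{D, F}⁺: D→BCG adds B, C, G; BG→CDE adds E → {B, C, D, E, F, G}. Minimal: {F}⁺ = {B, C, F}; {D}⁺ = {B, C, D, E, G} — none reach the full schema.
{F, G}⁺: F→BC adds B, C; BG→CDE adds D, E → {B, C, D, E, F, G}. Minimal: {G}⁺ = {G}; {F}⁺ = {B, C, F} — none reach the full schema.
Any other superkey contains one of these as a subset, so there are no further candidate keys.

DF, FG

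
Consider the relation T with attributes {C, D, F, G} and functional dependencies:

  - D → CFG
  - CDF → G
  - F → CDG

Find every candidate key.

D, F

{D}⁺: D→CFG adds C, F, G → {C, D, F, G}.
{F}⁺: F→CDG adds C, D, G → {C, D, F, G}.
Any other superkey contains one of these as a subset, so there are no further candidate keys.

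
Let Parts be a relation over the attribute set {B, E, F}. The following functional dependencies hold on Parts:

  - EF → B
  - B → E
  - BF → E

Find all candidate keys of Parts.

(B, F), (E, F)

Attribute F never appears on the right-hand side of any dependency, so F must belong to every candidate key.
{F}⁺ = {F}, which is not all of the schema, so we must add further attributes.
{B, F}⁺: B→E adds E → {B, E, F}. Minimal: {F}⁺ = {F}; {B}⁺ = {B, E} — none reach the full schema.
{E, F}⁺: EF→B adds B → {B, E, F}. Minimal: {F}⁺ = {F}; {E}⁺ = {E} — none reach the full schema.
Any other superkey contains one of these as a subset, so there are no further candidate keys.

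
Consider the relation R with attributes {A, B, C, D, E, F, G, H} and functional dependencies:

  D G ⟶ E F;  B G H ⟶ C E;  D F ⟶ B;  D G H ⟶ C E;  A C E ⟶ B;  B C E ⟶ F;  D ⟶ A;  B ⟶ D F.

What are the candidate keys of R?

{B, G, H}, {D, G, H}, {A, C, E, G, H}

Attributes G, H never appear on any right-hand side, so every candidate key must contain {G, H}.
{G, H}⁺ = {G, H}, which is not all of the schema, so we must add further attributes.
{B, G, H}⁺: BGH→CE adds C, E; BCE→F adds F; B→DF adds D; D→A adds A → {A, B, C, D, E, F, G, H}. Minimal: {G, H}⁺ = {G, H}; {B, H}⁺ = {A, B, D, F, H}; {B, G}⁺ = {A, B, D, E, F, G} — none reach the full schema.
{D, G, H}⁺: DG→EF adds E, F; DF→B adds B; DGH→CE adds C; D→A adds A → {A, B, C, D, E, F, G, H}. Minimal: {G, H}⁺ = {G, H}; {D, H}⁺ = {A, D, H}; {D, G}⁺ = {A, B, D, E, F, G} — none reach the full schema.
{A, C, E, G, H}⁺: ACE→B adds B; BCE→F adds F; B→DF adds D → {A, B, C, D, E, F, G, H}. Minimal: {C, E, G, H}⁺ = {C, E, G, H}; {A, E, G, H}⁺ = {A, E, G, H}; {A, C, G, H}⁺ = {A, C, G, H}; … — none reach the full schema.
Any other superkey contains one of these as a subset, so there are no further candidate keys.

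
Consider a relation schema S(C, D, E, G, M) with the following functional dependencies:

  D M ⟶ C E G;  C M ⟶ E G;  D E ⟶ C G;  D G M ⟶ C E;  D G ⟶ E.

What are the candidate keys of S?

Attributes D, M never appear on any right-hand side, so every candidate key must contain {D, M}.
{D, M}⁺ = {C, D, E, G, M}, which is all of the schema, so {D, M} is the only candidate key.

(D, M)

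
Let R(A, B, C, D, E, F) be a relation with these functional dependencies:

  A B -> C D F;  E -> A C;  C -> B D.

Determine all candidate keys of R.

{E}

Attribute E never appears on the right-hand side of any dependency, so E must belong to every candidate key.
{E}⁺ = {A, B, C, D, E, F}, which is all of the schema, so {E} is the only candidate key.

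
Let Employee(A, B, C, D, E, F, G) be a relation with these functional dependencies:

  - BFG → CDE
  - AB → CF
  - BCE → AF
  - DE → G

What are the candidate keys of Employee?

(A, B, G), (B, F, G), (A, B, D, E), (B, C, D, E), (B, C, E, G), (B, D, E, F)

Attribute B never appears on the right-hand side of any dependency, so B must belong to every candidate key.
{B}⁺ = {B}, which is not all of the schema, so we must add further attributes.
{A, B, G}⁺: AB→CF adds C, F; BFG→CDE adds D, E → {A, B, C, D, E, F, G}. Minimal: {B, G}⁺ = {B, G}; {A, G}⁺ = {A, G}; {A, B}⁺ = {A, B, C, F} — none reach the full schema.
{B, F, G}⁺: BFG→CDE adds C, D, E; BCE→AF adds A → {A, B, C, D, E, F, G}. Minimal: {F, G}⁺ = {F, G}; {B, G}⁺ = {B, G}; {B, F}⁺ = {B, F} — none reach the full schema.
{A, B, D, E}⁺: AB→CF adds C, F; DE→G adds G → {A, B, C, D, E, F, G}. Minimal: {B, D, E}⁺ = {B, D, E, G}; {A, D, E}⁺ = {A, D, E, G}; {A, B, E}⁺ = {A, B, C, E, F}; … — none reach the full schema.
{B, C, D, E}⁺: BCE→AF adds A, F; DE→G adds G → {A, B, C, D, E, F, G}. Minimal: {C, D, E}⁺ = {C, D, E, G}; {B, D, E}⁺ = {B, D, E, G}; {B, C, E}⁺ = {A, B, C, E, F}; … — none reach the full schema.
{B, C, E, G}⁺: BCE→AF adds A, F; BFG→CDE adds D → {A, B, C, D, E, F, G}. Minimal: {C, E, G}⁺ = {C, E, G}; {B, E, G}⁺ = {B, E, G}; {B, C, G}⁺ = {B, C, G}; … — none reach the full schema.
{B, D, E, F}⁺: DE→G adds G; BFG→CDE adds C; BCE→AF adds A → {A, B, C, D, E, F, G}. Minimal: {D, E, F}⁺ = {D, E, F, G}; {B, E, F}⁺ = {B, E, F}; {B, D, F}⁺ = {B, D, F}; … — none reach the full schema.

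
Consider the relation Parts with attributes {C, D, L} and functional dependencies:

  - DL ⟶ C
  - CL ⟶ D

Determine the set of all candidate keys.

(C, L), (D, L)

Attribute L never appears on the right-hand side of any dependency, so L must belong to every candidate key.
{L}⁺ = {L}, which is not all of the schema, so we must add further attributes.
{C, L}⁺: CL→D adds D → {C, D, L}. Minimal: {L}⁺ = {L}; {C}⁺ = {C} — none reach the full schema.
{D, L}⁺: DL→C adds C → {C, D, L}. Minimal: {L}⁺ = {L}; {D}⁺ = {D} — none reach the full schema.
Any other superkey contains one of these as a subset, so there are no further candidate keys.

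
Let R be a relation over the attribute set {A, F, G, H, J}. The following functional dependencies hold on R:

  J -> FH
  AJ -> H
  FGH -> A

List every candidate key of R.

{G, J}

Attributes G, J never appear on any right-hand side, so every candidate key must contain {G, J}.
{G, J}⁺ = {A, F, G, H, J}, which is all of the schema, so {G, J} is the only candidate key.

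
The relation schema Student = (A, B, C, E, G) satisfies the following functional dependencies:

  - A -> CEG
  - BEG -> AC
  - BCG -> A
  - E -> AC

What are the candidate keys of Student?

Attribute B never appears on the right-hand side of any dependency, so B must belong to every candidate key.
{B}⁺ = {B}, which is not all of the schema, so we must add further attributes.
{A, B}⁺: A→CEG adds C, E, G → {A, B, C, E, G}. Minimal: {B}⁺ = {B}; {A}⁺ = {A, C, E, G} — none reach the full schema.
{B, E}⁺: E→AC adds A, C; A→CEG adds G → {A, B, C, E, G}. Minimal: {E}⁺ = {A, C, E, G}; {B}⁺ = {B} — none reach the full schema.
{B, C, G}⁺: BCG→A adds A; A→CEG adds E → {A, B, C, E, G}. Minimal: {C, G}⁺ = {C, G}; {B, G}⁺ = {B, G}; {B, C}⁺ = {B, C} — none reach the full schema.

{A, B}, {B, E}, {B, C, G}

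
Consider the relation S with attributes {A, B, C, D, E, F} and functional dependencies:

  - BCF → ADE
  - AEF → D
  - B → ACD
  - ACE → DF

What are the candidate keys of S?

Attribute B never appears on the right-hand side of any dependency, so B must belong to every candidate key.
{B}⁺ = {A, B, C, D}, which is not all of the schema, so we must add further attributes.
{B, E}⁺: B→ACD adds A, C, D; ACE→DF adds F → {A, B, C, D, E, F}. Minimal: {E}⁺ = {E}; {B}⁺ = {A, B, C, D} — none reach the full schema.
{B, F}⁺: B→ACD adds A, C, D; BCF→ADE adds E → {A, B, C, D, E, F}. Minimal: {F}⁺ = {F}; {B}⁺ = {A, B, C, D} — none reach the full schema.

{B, E}, {B, F}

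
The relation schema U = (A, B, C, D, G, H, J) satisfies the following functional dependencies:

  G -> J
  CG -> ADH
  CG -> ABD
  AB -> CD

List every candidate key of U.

Attribute G never appears on the right-hand side of any dependency, so G must belong to every candidate key.
{G}⁺ = {G, J}, which is not all of the schema, so we must add further attributes.
{C, G}⁺: G→J adds J; CG→ADH adds A, D, H; CG→ABD adds B → {A, B, C, D, G, H, J}.
{A, B, G}⁺: G→J adds J; AB→CD adds C, D; CG→ADH adds H → {A, B, C, D, G, H, J}.

{C, G}, {A, B, G}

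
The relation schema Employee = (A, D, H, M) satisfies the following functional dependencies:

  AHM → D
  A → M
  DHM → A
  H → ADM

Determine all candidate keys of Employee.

{H}⁺: H→ADM adds A, D, M → {A, D, H, M}.

(H)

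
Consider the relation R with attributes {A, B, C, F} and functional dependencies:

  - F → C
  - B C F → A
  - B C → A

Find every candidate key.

{B, F}

{B, F}⁺: F→C adds C; BCF→A adds A → {A, B, C, F}. Minimal: {F}⁺ = {C, F}; {B}⁺ = {B} — none reach the full schema.
No other minimal superkey exists.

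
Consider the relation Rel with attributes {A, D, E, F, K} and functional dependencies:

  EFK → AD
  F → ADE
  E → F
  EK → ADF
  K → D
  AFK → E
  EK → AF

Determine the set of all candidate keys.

EK, FK

Attribute K never appears on the right-hand side of any dependency, so K must belong to every candidate key.
{K}⁺ = {D, K}, which is not all of the schema, so we must add further attributes.
{E, K}⁺: E→F adds F; EK→ADF adds A, D → {A, D, E, F, K}. Minimal: {K}⁺ = {D, K}; {E}⁺ = {A, D, E, F} — none reach the full schema.
{F, K}⁺: F→ADE adds A, D, E → {A, D, E, F, K}. Minimal: {K}⁺ = {D, K}; {F}⁺ = {A, D, E, F} — none reach the full schema.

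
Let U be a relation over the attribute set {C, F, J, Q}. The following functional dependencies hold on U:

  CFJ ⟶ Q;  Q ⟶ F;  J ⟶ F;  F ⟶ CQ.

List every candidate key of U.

J

Attribute J never appears on the right-hand side of any dependency, so J must belong to every candidate key.
{J}⁺ = {C, F, J, Q}, which is all of the schema, so {J} is the only candidate key.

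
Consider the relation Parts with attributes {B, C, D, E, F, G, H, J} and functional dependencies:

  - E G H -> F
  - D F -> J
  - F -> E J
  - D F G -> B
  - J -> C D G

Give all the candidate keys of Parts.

{F, H}, {E, G, H}, {E, H, J}

Attribute H never appears on the right-hand side of any dependency, so H must belong to every candidate key.
{H}⁺ = {H}, which is not all of the schema, so we must add further attributes.
{F, H}⁺: F→EJ adds E, J; J→CDG adds C, D, G; DFG→B adds B → {B, C, D, E, F, G, H, J}.
{E, G, H}⁺: EGH→F adds F; F→EJ adds J; J→CDG adds C, D; DFG→B adds B → {B, C, D, E, F, G, H, J}.
{E, H, J}⁺: J→CDG adds C, D, G; EGH→F adds F; DFG→B adds B → {B, C, D, E, F, G, H, J}.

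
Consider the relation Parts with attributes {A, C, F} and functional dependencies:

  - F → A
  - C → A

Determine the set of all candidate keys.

CF

Attributes C, F never appear on any right-hand side, so every candidate key must contain {C, F}.
{C, F}⁺ = {A, C, F}, which is all of the schema, so {C, F} is the only candidate key.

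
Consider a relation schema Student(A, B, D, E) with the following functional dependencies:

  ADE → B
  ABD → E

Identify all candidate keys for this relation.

Attributes A, D never appear on any right-hand side, so every candidate key must contain {A, D}.
{A, D}⁺ = {A, D}, which is not all of the schema, so we must add further attributes.
{A, B, D}⁺: ABD→E adds E → {A, B, D, E}.
{A, D, E}⁺: ADE→B adds B → {A, B, D, E}.

{A, B, D}; {A, D, E}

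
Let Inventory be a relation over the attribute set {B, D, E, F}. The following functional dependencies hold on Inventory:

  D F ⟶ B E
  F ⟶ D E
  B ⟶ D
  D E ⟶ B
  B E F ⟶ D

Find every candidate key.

(F)

Attribute F never appears on the right-hand side of any dependency, so F must belong to every candidate key.
{F}⁺ = {B, D, E, F}, which is all of the schema, so {F} is the only candidate key.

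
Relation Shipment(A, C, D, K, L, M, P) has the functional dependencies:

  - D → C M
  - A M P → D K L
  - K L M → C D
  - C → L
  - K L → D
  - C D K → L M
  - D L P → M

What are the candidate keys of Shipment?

Attributes A, P never appear on any right-hand side, so every candidate key must contain {A, P}.
{A, P}⁺ = {A, P}, which is not all of the schema, so we must add further attributes.
{A, D, P}⁺: D→CM adds C, M; AMP→DKL adds K, L → {A, C, D, K, L, M, P}. Minimal: {D, P}⁺ = {C, D, L, M, P}; {A, P}⁺ = {A, P}; {A, D}⁺ = {A, C, D, L, M} — none reach the full schema.
{A, M, P}⁺: AMP→DKL adds D, K, L; KLM→CD adds C → {A, C, D, K, L, M, P}. Minimal: {M, P}⁺ = {M, P}; {A, P}⁺ = {A, P}; {A, M}⁺ = {A, M} — none reach the full schema.
{A, C, K, P}⁺: C→L adds L; KL→D adds D; CDK→LM adds M → {A, C, D, K, L, M, P}. Minimal: {C, K, P}⁺ = {C, D, K, L, M, P}; {A, K, P}⁺ = {A, K, P}; {A, C, P}⁺ = {A, C, L, P}; … — none reach the full schema.
{A, K, L, P}⁺: KL→D adds D; DLP→M adds M; D→CM adds C → {A, C, D, K, L, M, P}. Minimal: {K, L, P}⁺ = {C, D, K, L, M, P}; {A, L, P}⁺ = {A, L, P}; {A, K, P}⁺ = {A, K, P}; … — none reach the full schema.
Any other superkey contains one of these as a subset, so there are no further candidate keys.

(A, D, P), (A, M, P), (A, C, K, P), (A, K, L, P)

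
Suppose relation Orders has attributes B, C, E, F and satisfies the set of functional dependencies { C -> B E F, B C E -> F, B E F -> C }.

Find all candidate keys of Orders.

C, BEF

{C}⁺: C→BEF adds B, E, F → {B, C, E, F}.
{B, E, F}⁺: BEF→C adds C → {B, C, E, F}. Minimal: {E, F}⁺ = {E, F}; {B, F}⁺ = {B, F}; {B, E}⁺ = {B, E} — none reach the full schema.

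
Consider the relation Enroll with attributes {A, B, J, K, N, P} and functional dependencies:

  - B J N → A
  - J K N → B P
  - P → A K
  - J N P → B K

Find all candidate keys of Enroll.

(J, K, N), (J, N, P)

Attributes J, N never appear on any right-hand side, so every candidate key must contain {J, N}.
{J, N}⁺ = {J, N}, which is not all of the schema, so we must add further attributes.
{J, K, N}⁺: JKN→BP adds B, P; P→AK adds A → {A, B, J, K, N, P}. Minimal: {K, N}⁺ = {K, N}; {J, N}⁺ = {J, N}; {J, K}⁺ = {J, K} — none reach the full schema.
{J, N, P}⁺: P→AK adds A, K; JNP→BK adds B → {A, B, J, K, N, P}. Minimal: {N, P}⁺ = {A, K, N, P}; {J, P}⁺ = {A, J, K, P}; {J, N}⁺ = {J, N} — none reach the full schema.
Any other superkey contains one of these as a subset, so there are no further candidate keys.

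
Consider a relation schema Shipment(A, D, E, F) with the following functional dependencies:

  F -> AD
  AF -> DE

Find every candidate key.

Attribute F never appears on the right-hand side of any dependency, so F must belong to every candidate key.
{F}⁺ = {A, D, E, F}, which is all of the schema, so {F} is the only candidate key.

{F}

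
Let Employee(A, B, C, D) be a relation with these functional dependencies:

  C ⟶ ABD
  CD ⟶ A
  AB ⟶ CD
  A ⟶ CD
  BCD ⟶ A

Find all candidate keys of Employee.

A, C

{A}⁺: A→CD adds C, D; C→ABD adds B → {A, B, C, D}.
{C}⁺: C→ABD adds A, B, D → {A, B, C, D}.
Any other superkey contains one of these as a subset, so there are no further candidate keys.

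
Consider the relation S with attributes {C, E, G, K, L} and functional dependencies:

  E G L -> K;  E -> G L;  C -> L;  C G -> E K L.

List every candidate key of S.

Attribute C never appears on the right-hand side of any dependency, so C must belong to every candidate key.
{C}⁺ = {C, L}, which is not all of the schema, so we must add further attributes.
{C, E}⁺: E→GL adds G, L; CG→EKL adds K → {C, E, G, K, L}. Minimal: {E}⁺ = {E, G, K, L}; {C}⁺ = {C, L} — none reach the full schema.
{C, G}⁺: C→L adds L; CG→EKL adds E, K → {C, E, G, K, L}. Minimal: {G}⁺ = {G}; {C}⁺ = {C, L} — none reach the full schema.
Any other superkey contains one of these as a subset, so there are no further candidate keys.

CE, CG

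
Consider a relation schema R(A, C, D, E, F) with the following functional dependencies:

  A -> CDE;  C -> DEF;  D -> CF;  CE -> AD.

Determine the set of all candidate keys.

A, C, D

{A}⁺: A→CDE adds C, D, E; C→DEF adds F → {A, C, D, E, F}.
{C}⁺: C→DEF adds D, E, F; CE→AD adds A → {A, C, D, E, F}.
{D}⁺: D→CF adds C, F; C→DEF adds E; CE→AD adds A → {A, C, D, E, F}.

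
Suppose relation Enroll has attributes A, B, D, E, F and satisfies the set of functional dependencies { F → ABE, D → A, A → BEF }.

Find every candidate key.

D

Attribute D never appears on the right-hand side of any dependency, so D must belong to every candidate key.
{D}⁺ = {A, B, D, E, F}, which is all of the schema, so {D} is the only candidate key.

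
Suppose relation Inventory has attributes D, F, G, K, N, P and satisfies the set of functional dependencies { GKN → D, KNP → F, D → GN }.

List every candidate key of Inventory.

Attributes K, P never appear on any right-hand side, so every candidate key must contain {K, P}.
{K, P}⁺ = {K, P}, which is not all of the schema, so we must add further attributes.
{D, K, P}⁺: D→GN adds G, N; KNP→F adds F → {D, F, G, K, N, P}. Minimal: {K, P}⁺ = {K, P}; {D, P}⁺ = {D, G, N, P}; {D, K}⁺ = {D, G, K, N} — none reach the full schema.
{G, K, N, P}⁺: GKN→D adds D; KNP→F adds F → {D, F, G, K, N, P}. Minimal: {K, N, P}⁺ = {F, K, N, P}; {G, N, P}⁺ = {G, N, P}; {G, K, P}⁺ = {G, K, P}; … — none reach the full schema.

(D, K, P); (G, K, N, P)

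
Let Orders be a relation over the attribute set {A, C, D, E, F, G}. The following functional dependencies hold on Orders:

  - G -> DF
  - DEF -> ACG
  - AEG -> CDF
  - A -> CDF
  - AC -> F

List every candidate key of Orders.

AE, EG, DEF

Attribute E never appears on the right-hand side of any dependency, so E must belong to every candidate key.
{E}⁺ = {E}, which is not all of the schema, so we must add further attributes.
{A, E}⁺: A→CDF adds C, D, F; DEF→ACG adds G → {A, C, D, E, F, G}.
{E, G}⁺: G→DF adds D, F; DEF→ACG adds A, C → {A, C, D, E, F, G}.
{D, E, F}⁺: DEF→ACG adds A, C, G → {A, C, D, E, F, G}.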